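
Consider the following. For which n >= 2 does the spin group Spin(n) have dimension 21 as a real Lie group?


dim Spin(n) = dim so(n) = n(n-1)/2.
Solve n(n-1)/2 = 21, i.e. n^2 - n - 42 = 0.
Discriminant = 1 + 8*21 = 169
n = (1 + sqrt(169))/2 = (1 + 13)/2 = 7


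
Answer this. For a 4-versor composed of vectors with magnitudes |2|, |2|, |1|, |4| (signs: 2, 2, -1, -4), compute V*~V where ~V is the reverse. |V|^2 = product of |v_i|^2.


Each vector v_i has |v_i|^2 = s_i^2
Squared scales: 2^2 = 4, 2^2 = 4, (-1)^2 = 1, (-4)^2 = 16
|V|^2 = 4 * 4 * 1 * 16
= 256


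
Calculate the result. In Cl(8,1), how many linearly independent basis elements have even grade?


Even subalgebra dimension = 2^(n-1)
n = 8 + 1 = 9
2^(9 - 1) = 2^8 = 256
Verification: sum of C(9,k) for even k = 1 + 36 + 126 + 84 + 9 = 256
Result = 256


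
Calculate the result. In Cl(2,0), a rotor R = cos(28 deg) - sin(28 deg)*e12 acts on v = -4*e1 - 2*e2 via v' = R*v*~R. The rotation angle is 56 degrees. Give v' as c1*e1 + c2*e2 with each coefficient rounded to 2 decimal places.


Rotor R = cos(28deg) - sin(28deg)*e12
Rotation angle theta = 2 * 28 = 56 degrees
v' = R*v*~R rotates v by theta.
cos(56deg) = 0.5592, sin(56deg) = 0.8290
v'_1 = -4*cos(56deg) - (-2)*sin(56deg)
= -4*0.5592 - (-2)*0.8290
= -0.58
v'_2 = -4*sin(56deg) + (-2)*cos(56deg)
= -4*0.8290 + (-2)*0.5592
= -4.43
v' = -0.58*e1 - 4.43*e2


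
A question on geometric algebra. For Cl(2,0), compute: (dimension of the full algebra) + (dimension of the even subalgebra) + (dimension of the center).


n = 2 + 0 = 2
Total dim = 2^2 = 4
Even subalgebra dim = 2^1 = 2
n is even, so center dim = 1
Sum = 4 + 2 + 1 = 7


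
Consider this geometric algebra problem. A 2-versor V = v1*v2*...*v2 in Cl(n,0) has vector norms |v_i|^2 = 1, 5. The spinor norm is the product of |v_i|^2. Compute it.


Spinor norm N(V) = |v1|^2 * |v2|^2 * ... * |v2|^2
= 1 * 5
Running product: 1, 5
N(V) = 5


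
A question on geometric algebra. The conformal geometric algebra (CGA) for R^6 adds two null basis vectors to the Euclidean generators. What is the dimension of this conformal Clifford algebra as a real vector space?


The conformal model of R^6 uses Cl(7,1): the 6 Euclidean generators plus two extra orthogonal generators e+ (e+^2 = +1) and e- (e-^2 = -1), from which the null vectors e0, einf are built.
Number of generators m = 6 + 2 = 8.
dim Cl(p,q) = 2^m = 2^8 = 256


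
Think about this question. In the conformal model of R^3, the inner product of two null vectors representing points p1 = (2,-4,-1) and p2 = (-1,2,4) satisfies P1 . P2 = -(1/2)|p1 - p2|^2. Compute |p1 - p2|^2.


p1 - p2 = (3, -6, -5)
|p1 - p2|^2 = 3^2 + (-6)^2 + (-5)^2
= 9 + 36 + 25
= 70


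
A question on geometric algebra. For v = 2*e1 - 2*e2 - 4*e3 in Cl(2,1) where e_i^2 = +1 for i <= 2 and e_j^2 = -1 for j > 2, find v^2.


v^2 = sum of c_i^2 * e_i^2
Positive signature terms (e_i^2 = +1): 2^2 + (-2)^2 = 8
Negative signature terms (e_j^2 = -1): (-4)^2 = 16
v^2 = 8 - 16 = -8


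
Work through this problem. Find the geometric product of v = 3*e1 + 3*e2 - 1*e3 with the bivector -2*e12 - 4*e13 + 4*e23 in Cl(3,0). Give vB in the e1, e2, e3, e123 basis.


vB has grade-1 (vector) and grade-3 (trivector) parts: vB = (v _| B) + (v ^ B).
Vector part <vB>_1:
  e1: -v2*b12 - v3*b13 = -(3)*(-2) - (-1)*(-4) = 2
  e2: v1*b12 - v3*b23 = (3)*(-2) - (-1)*(4) = -2
  e3: v1*b13 + v2*b23 = (3)*(-4) + (3)*(4) = 0
Trivector part <vB>_3:
  e123: v1*b23 - v2*b13 + v3*b12 = (3)*(4) - (3)*(-4) + (-1)*(-2) = 26
vB = 2*e1 - 2*e2 + 0*e3 + 26*e123


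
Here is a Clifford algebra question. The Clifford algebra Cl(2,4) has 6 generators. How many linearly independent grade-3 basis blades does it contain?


Number of grade-k basis blades in Cl(p,q) with n = p + q is C(n, k).
n = 2 + 4 = 6
C(6, 3) = 6! / (3! * 3!)
= 720 / (6 * 6)
= 20


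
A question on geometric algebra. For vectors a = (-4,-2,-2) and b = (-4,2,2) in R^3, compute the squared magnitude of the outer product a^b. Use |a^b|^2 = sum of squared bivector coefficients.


a wedge b = (a1*b2 - a2*b1)*e12 + (a1*b3 - a3*b1)*e13 + (a2*b3 - a3*b2)*e23
e12 coeff: (-4)*2 - (-2)*(-4) = -8 - 8 = -16
e13 coeff: (-4)*2 - (-2)*(-4) = -8 - 8 = -16
e23 coeff: (-2)*2 - (-2)*2 = -4 - (-4) = 0
|a wedge b|^2 = (-16)^2 + (-16)^2 + 0^2
= 256 + 256 + 0
= 512


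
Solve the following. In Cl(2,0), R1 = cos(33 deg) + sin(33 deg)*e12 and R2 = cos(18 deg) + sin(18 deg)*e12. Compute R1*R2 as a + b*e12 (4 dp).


Same-plane rotors commute and their half-angles add:
R1*R2 = cos(a1 + a2) + sin(a1 + a2)*e12.
a1 + a2 = 33 + 18 = 51 deg
cos(51 deg) = 0.6293
sin(51 deg) = 0.7771
R1*R2 = 0.6293 + 0.7771*e12


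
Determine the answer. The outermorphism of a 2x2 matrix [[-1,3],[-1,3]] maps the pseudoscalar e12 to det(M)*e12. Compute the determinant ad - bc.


The outermorphism of a linear map f sends e1^e2 to f(e1)^f(e2).
f(e1) = -1*e1 - 1*e2
f(e2) = 3*e1 + 3*e2
f(e1) ^ f(e2) = (-1*e1 - 1*e2) ^ (3*e1 + 3*e2)
= (-1)*3*e12 + (-1)*3*e21
= (-3 - (-3))*e12
= 0*e12
Coefficient = 0


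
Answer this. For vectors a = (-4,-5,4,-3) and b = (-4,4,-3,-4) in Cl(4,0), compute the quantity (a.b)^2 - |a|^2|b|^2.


a . b = (-4)*(-4) + (-5)*4 + 4*(-3) + (-3)*(-4)
= 16 + (-20) + (-12) + 12 = -4
|a|^2 = (-4)^2 + (-5)^2 + 4^2 + (-3)^2 = 66
|b|^2 = (-4)^2 + 4^2 + (-3)^2 + (-4)^2 = 57
(a.b)^2 = (-4)^2 = 16
|a|^2 * |b|^2 = 66 * 57 = 3762
Result = 16 - 3762 = -3746


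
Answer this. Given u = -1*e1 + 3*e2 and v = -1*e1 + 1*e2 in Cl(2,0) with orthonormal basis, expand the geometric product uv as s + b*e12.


Expand: (-1*e1 + 3*e2)(-1*e1 + 1*e2)
= (-1)*(-1)*e1e1 + (-1)*1*e1e2 + 3*(-1)*e2e1 + 3*1*e2e2
Using e1^2 = e2^2 = 1, e2e1 = -e1e2:
Scalar part s = (-1)*(-1) + 3*1 = 1 + 3 = 4
Bivector part b = (-1)*1 - 3*(-1) = -1 - (-3) = 2
uv = 4 + 2*e12


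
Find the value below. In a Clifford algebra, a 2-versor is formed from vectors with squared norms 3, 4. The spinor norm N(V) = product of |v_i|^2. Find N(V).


Spinor norm N(V) = |v1|^2 * |v2|^2 * ... * |v2|^2
= 3 * 4
Running product: 3, 12
N(V) = 12


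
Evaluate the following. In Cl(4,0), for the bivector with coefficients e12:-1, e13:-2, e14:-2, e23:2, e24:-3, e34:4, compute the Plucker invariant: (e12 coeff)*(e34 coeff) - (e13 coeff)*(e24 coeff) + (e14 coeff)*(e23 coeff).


Plucker relation: af - be + cd
a*f = (-1)*4 = -4
b*e = (-2)*(-3) = 6
c*d = (-2)*2 = -4
af - be + cd = -4 - 6 + (-4)
= -14


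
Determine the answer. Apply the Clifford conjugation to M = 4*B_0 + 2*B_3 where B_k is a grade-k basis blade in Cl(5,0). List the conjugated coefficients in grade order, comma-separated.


Clifford conjugate sign for grade k: (-1)^(k(k+1)/2)
Grade 0: (-1)^(0*1/2) = (-1)^0 = 1, coeff 4 -> 4
Grade 3: (-1)^(3*4/2) = (-1)^6 = 1, coeff 2 -> 2
Conjugated coefficients: 4, 2


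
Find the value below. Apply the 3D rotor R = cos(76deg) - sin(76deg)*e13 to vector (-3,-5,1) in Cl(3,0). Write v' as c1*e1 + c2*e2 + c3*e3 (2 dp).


Rotor R = cos(76deg) - sin(76deg)*e13
Rotation angle theta = 2 * 76 = 152 degrees in the e13 plane (e1 -> e3).
The component perpendicular to the plane (e2) is invariant: v'_2 = v2 = -5.00
cos(152deg) = -0.8829, sin(152deg) = 0.4695
v'_1 = v1*cos(theta) - v3*sin(theta) = -3*(-0.8829) - 1*0.4695 = 2.18
v'_3 = v1*sin(theta) + v3*cos(theta) = -3*0.4695 + 1*(-0.8829) = -2.29
v' = 2.18*e1 - 5.00*e2 - 2.29*e3


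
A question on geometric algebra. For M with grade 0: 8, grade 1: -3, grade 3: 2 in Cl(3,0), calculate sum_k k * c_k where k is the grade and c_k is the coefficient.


Grade-weighted sum = sum of grade_k * coefficient_k
0*8 = 0
1*(-3) = -3
3*2 = 6
Total = 0 + (-3) + 6 = 3


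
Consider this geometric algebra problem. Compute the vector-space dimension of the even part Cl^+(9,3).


Even subalgebra dimension = 2^(n-1)
n = 9 + 3 = 12
2^(12 - 1) = 2^11 = 2048
Verification: sum of C(12,k) for even k = 1 + 66 + 495 + 924 + 495 + 66 + 1 = 2048
Result = 2048


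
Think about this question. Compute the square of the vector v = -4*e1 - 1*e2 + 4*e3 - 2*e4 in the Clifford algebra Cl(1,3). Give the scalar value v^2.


v^2 = sum of c_i^2 * e_i^2
Positive signature terms (e_i^2 = +1): (-4)^2 = 16
Negative signature terms (e_j^2 = -1): (-1)^2 + 4^2 + (-2)^2 = 21
v^2 = 16 - 21 = -5


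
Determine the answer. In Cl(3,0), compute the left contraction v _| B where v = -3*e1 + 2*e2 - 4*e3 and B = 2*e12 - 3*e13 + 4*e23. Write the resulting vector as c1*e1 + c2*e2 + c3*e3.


Left contraction v _| B = <vB>_1 (grade-1 part of the geometric product vB).
Using e1_|e12 = e2, e2_|e12 = -e1, e1_|e13 = e3, e3_|e13 = -e1, e2_|e23 = e3, e3_|e23 = -e2:
e1 coeff: -v2*b12 - v3*b13 = -(2)*(2) - (-4)*(-3) = -16
e2 coeff: v1*b12 - v3*b23 = (-3)*(2) - (-4)*(4) = 10
e3 coeff: v1*b13 + v2*b23 = (-3)*(-3) + (2)*(4) = 17
v _| B = -16*e1 + 10*e2 + 17*e3


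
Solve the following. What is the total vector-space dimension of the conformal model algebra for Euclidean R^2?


The conformal model of R^2 uses Cl(3,1): the 2 Euclidean generators plus two extra orthogonal generators e+ (e+^2 = +1) and e- (e-^2 = -1), from which the null vectors e0, einf are built.
Number of generators m = 2 + 2 = 4.
dim Cl(p,q) = 2^m = 2^4 = 16


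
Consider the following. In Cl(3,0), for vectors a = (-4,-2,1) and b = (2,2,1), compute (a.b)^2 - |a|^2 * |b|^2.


a . b = (-4)*2 + (-2)*2 + 1*1
= -8 + (-4) + 1 = -11
|a|^2 = (-4)^2 + (-2)^2 + 1^2 = 21
|b|^2 = 2^2 + 2^2 + 1^2 = 9
(a.b)^2 = (-11)^2 = 121
|a|^2 * |b|^2 = 21 * 9 = 189
Result = 121 - 189 = -68


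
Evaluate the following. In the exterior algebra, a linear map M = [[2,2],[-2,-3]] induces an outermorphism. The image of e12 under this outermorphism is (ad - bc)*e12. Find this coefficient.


The outermorphism of a linear map f sends e1^e2 to f(e1)^f(e2).
f(e1) = 2*e1 - 2*e2
f(e2) = 2*e1 - 3*e2
f(e1) ^ f(e2) = (2*e1 - 2*e2) ^ (2*e1 - 3*e2)
= 2*(-3)*e12 + (-2)*2*e21
= (-6 - (-4))*e12
= -2*e12
Coefficient = -2


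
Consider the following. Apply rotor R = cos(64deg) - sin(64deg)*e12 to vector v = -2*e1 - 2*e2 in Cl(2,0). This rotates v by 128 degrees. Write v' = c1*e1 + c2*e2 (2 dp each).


Rotor R = cos(64deg) - sin(64deg)*e12
Rotation angle theta = 2 * 64 = 128 degrees
v' = R*v*~R rotates v by theta.
cos(128deg) = -0.6157, sin(128deg) = 0.7880
v'_1 = -2*cos(128deg) - (-2)*sin(128deg)
= -2*(-0.6157) - (-2)*0.7880
= 2.81
v'_2 = -2*sin(128deg) + (-2)*cos(128deg)
= -2*0.7880 + (-2)*(-0.6157)
= -0.34
v' = 2.81*e1 - 0.34*e2


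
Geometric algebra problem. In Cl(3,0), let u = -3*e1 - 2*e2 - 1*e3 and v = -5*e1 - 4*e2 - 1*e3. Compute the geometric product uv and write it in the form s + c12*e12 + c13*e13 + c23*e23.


In Cl(3,0): e_i^2 = 1, e_ie_j = -e_je_i for i != j.
Scalar part = u . v = (-3)*(-5) + (-2)*(-4) + (-1)*(-1)
= 15 + 8 + 1 = 24
e12 coeff = (-3)*(-4) - (-2)*(-5) = 12 - 10 = 2
e13 coeff = (-3)*(-1) - (-1)*(-5) = 3 - 5 = -2
e23 coeff = (-2)*(-1) - (-1)*(-4) = 2 - 4 = -2
uv = 24 + 2*e12 - 2*e13 - 2*e23


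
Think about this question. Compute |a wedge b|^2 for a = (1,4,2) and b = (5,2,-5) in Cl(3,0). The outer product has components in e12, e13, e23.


a wedge b = (a1*b2 - a2*b1)*e12 + (a1*b3 - a3*b1)*e13 + (a2*b3 - a3*b2)*e23
e12 coeff: 1*2 - 4*5 = 2 - 20 = -18
e13 coeff: 1*(-5) - 2*5 = -5 - 10 = -15
e23 coeff: 4*(-5) - 2*2 = -20 - 4 = -24
|a wedge b|^2 = (-18)^2 + (-15)^2 + (-24)^2
= 324 + 225 + 576
= 1125


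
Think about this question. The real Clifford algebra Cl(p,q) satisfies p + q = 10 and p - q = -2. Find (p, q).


We need p + q = 10 and p - q = -2.
Adding: 2p = 10 + (-2) = 8, so p = 4.
Then q = 10 - 4 = 6.
(p, q) = (4, 6)


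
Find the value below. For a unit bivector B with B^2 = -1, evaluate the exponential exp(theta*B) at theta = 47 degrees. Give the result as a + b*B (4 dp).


For a unit bivector B with B^2 = -1, the exponential series gives
e^(theta*B) = cos(theta) + sin(theta)*B (the GA analogue of Euler's formula).
theta = 47 degrees = 0.820305 rad
cos(47 deg) = 0.6820
sin(47 deg) = 0.7314
exp(theta*B) = 0.6820 + 0.7314*B


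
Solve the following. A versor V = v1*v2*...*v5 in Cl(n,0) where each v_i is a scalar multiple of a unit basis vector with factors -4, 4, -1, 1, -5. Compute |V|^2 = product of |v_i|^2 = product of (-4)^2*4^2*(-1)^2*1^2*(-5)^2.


Each vector v_i has |v_i|^2 = s_i^2
Squared scales: (-4)^2 = 16, 4^2 = 16, (-1)^2 = 1, 1^2 = 1, (-5)^2 = 25
|V|^2 = 16 * 16 * 1 * 1 * 25
= 6400


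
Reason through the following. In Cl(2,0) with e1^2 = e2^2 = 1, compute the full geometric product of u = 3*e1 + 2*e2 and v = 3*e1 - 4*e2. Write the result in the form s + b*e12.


Expand: (3*e1 + 2*e2)(3*e1 - 4*e2)
= 3*3*e1e1 + 3*(-4)*e1e2 + 2*3*e2e1 + 2*(-4)*e2e2
Using e1^2 = e2^2 = 1, e2e1 = -e1e2:
Scalar part s = 3*3 + 2*(-4) = 9 + (-8) = 1
Bivector part b = 3*(-4) - 2*3 = -12 - 6 = -18
uv = 1 - 18*e12


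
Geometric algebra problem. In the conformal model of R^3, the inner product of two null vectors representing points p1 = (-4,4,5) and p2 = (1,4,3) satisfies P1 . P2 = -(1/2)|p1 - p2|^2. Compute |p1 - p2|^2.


p1 - p2 = (-5, 0, 2)
|p1 - p2|^2 = (-5)^2 + 0^2 + 2^2
= 25 + 0 + 4
= 29


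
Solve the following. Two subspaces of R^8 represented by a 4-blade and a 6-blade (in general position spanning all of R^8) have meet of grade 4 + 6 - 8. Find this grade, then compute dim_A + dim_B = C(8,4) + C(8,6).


Meet grade = grade(A) + grade(B) - n
= 4 + 6 - 8 = 2
C(8,4) = 70
C(8,6) = 28
dim_A + dim_B = 70 + 28 = 98


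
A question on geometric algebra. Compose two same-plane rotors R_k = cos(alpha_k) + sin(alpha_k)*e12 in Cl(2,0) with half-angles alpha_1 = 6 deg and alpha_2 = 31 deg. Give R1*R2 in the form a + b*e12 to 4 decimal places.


Same-plane rotors commute and their half-angles add:
R1*R2 = cos(a1 + a2) + sin(a1 + a2)*e12.
a1 + a2 = 6 + 31 = 37 deg
cos(37 deg) = 0.7986
sin(37 deg) = 0.6018
R1*R2 = 0.7986 + 0.6018*e12


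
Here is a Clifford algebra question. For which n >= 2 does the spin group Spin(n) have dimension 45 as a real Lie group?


dim Spin(n) = dim so(n) = n(n-1)/2.
Solve n(n-1)/2 = 45, i.e. n^2 - n - 90 = 0.
Discriminant = 1 + 8*45 = 361
n = (1 + sqrt(361))/2 = (1 + 19)/2 = 10


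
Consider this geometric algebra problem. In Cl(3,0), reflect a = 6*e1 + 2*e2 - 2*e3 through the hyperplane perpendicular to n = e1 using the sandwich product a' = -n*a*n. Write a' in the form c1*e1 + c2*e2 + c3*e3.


Reflection formula: a' = -n*a*n, with n = e1 (unit vector, n^2 = 1).
For reflection through hyperplane perp to e1:
The component along e1 flips sign, others stay.
a = (6, 2, -2)
a' = (-6, 2, -2)
a' = -6*e1 + 2*e2 - 2*e3


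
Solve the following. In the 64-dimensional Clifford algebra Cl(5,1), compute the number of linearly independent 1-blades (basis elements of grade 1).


Number of grade-k basis blades in Cl(p,q) with n = p + q is C(n, k).
n = 5 + 1 = 6
C(6, 1) = 6! / (1! * 5!)
= 720 / (1 * 120)
= 6


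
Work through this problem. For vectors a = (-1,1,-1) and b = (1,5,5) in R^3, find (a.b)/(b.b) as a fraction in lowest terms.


Projection coefficient = (a . b) / (b . b)
a . b = (-1)*1 + 1*5 + (-1)*5
= -1 + 5 + (-5) = -1
b . b = 1^2 + 5^2 + 5^2
= 1 + 25 + 25 = 51
Coefficient = -1/51
In lowest terms: -1/51


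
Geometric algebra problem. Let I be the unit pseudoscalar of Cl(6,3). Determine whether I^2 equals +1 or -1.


The pseudoscalar I = e1...e_n (product of all n generators) of Cl(p,q) satisfies I^2 = (-1)^(q + n(n-1)/2).
p = 6, q = 3, n = p + q = 9
n(n-1)/2 = 9 * 8 / 2 = 36
Exponent = q + n(n-1)/2 = 3 + 36 = 39
I^2 = (-1)^39 = -1


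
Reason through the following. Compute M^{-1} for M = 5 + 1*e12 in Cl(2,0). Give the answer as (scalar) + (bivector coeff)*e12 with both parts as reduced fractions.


M = 5 + 1*e12, where e12^2 = -1.
Since M commutes with its reverse ~M = a - b*e12, M * ~M = a^2 - b^2*e12^2 = a^2 + b^2.
So M^{-1} = ~M / (a^2 + b^2) = (a - b*e12)/(a^2 + b^2).
a^2 + b^2 = 25 + 1 = 26
Scalar part = 5/26 = 5/26
Bivector coeff = -1/26 = -1/26
M^{-1} = 5/26 - 1/26*e12


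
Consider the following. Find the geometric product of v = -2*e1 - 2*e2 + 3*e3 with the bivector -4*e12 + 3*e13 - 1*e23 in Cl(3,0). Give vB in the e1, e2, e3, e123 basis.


vB has grade-1 (vector) and grade-3 (trivector) parts: vB = (v _| B) + (v ^ B).
Vector part <vB>_1:
  e1: -v2*b12 - v3*b13 = -(-2)*(-4) - (3)*(3) = -17
  e2: v1*b12 - v3*b23 = (-2)*(-4) - (3)*(-1) = 11
  e3: v1*b13 + v2*b23 = (-2)*(3) + (-2)*(-1) = -4
Trivector part <vB>_3:
  e123: v1*b23 - v2*b13 + v3*b12 = (-2)*(-1) - (-2)*(3) + (3)*(-4) = -4
vB = -17*e1 + 11*e2 - 4*e3 - 4*e123


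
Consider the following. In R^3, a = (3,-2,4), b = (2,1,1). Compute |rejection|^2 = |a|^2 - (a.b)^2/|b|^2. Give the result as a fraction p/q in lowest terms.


|a|^2 = 3^2 + (-2)^2 + 4^2 = 29
|b|^2 = 2^2 + 1^2 + 1^2 = 6
a . b = 3*2 + (-2)*1 + 4*1 = 8
(a.b)^2 = 8^2 = 64
|rej|^2 = 29 - 64/6
= (174 - 64)/6
= 110/6
In lowest terms: 55/3


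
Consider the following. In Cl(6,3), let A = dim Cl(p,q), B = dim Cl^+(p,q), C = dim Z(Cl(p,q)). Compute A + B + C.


n = 6 + 3 = 9
Total dim = 2^9 = 512
Even subalgebra dim = 2^8 = 256
n is odd, so center dim = 2
Sum = 512 + 256 + 2 = 770


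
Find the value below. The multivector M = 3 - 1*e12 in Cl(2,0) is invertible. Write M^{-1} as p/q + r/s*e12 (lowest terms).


M = 3 - 1*e12, where e12^2 = -1.
Since M commutes with its reverse ~M = a - b*e12, M * ~M = a^2 - b^2*e12^2 = a^2 + b^2.
So M^{-1} = ~M / (a^2 + b^2) = (a - b*e12)/(a^2 + b^2).
a^2 + b^2 = 9 + 1 = 10
Scalar part = 3/10 = 3/10
Bivector coeff = 1/10 = 1/10
M^{-1} = 3/10 + 1/10*e12


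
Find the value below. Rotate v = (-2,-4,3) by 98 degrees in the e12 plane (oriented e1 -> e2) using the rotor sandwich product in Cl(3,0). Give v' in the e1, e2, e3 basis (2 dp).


Rotor R = cos(49deg) - sin(49deg)*e12
Rotation angle theta = 2 * 49 = 98 degrees in the e12 plane (e1 -> e2).
The component perpendicular to the plane (e3) is invariant: v'_3 = v3 = 3.00
cos(98deg) = -0.1392, sin(98deg) = 0.9903
v'_1 = v1*cos(theta) - v2*sin(theta) = -2*(-0.1392) - (-4)*0.9903 = 4.24
v'_2 = v1*sin(theta) + v2*cos(theta) = -2*0.9903 + (-4)*(-0.1392) = -1.42
v' = 4.24*e1 - 1.42*e2 + 3.00*e3


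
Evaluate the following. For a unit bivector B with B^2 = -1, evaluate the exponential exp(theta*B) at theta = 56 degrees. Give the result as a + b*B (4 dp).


For a unit bivector B with B^2 = -1, the exponential series gives
e^(theta*B) = cos(theta) + sin(theta)*B (the GA analogue of Euler's formula).
theta = 56 degrees = 0.977384 rad
cos(56 deg) = 0.5592
sin(56 deg) = 0.8290
exp(theta*B) = 0.5592 + 0.8290*B


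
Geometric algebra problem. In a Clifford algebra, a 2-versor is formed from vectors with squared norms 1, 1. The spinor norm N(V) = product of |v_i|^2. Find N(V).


Spinor norm N(V) = |v1|^2 * |v2|^2 * ... * |v2|^2
= 1 * 1
Running product: 1, 1
N(V) = 1


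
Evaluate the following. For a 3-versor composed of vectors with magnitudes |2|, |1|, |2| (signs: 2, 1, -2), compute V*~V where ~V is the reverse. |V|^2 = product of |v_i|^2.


Each vector v_i has |v_i|^2 = s_i^2
Squared scales: 2^2 = 4, 1^2 = 1, (-2)^2 = 4
|V|^2 = 4 * 1 * 4
= 16


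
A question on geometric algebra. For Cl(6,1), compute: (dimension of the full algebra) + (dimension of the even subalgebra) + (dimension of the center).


n = 6 + 1 = 7
Total dim = 2^7 = 128
Even subalgebra dim = 2^6 = 64
n is odd, so center dim = 2
Sum = 128 + 64 + 2 = 194


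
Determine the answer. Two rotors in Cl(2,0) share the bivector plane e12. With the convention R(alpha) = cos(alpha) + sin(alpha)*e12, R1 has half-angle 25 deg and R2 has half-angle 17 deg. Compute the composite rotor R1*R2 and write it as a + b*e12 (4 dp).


Same-plane rotors commute and their half-angles add:
R1*R2 = cos(a1 + a2) + sin(a1 + a2)*e12.
a1 + a2 = 25 + 17 = 42 deg
cos(42 deg) = 0.7431
sin(42 deg) = 0.6691
R1*R2 = 0.7431 + 0.6691*e12


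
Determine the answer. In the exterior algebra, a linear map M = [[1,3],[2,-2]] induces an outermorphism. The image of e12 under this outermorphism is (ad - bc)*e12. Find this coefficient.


The outermorphism of a linear map f sends e1^e2 to f(e1)^f(e2).
f(e1) = 1*e1 + 2*e2
f(e2) = 3*e1 - 2*e2
f(e1) ^ f(e2) = (1*e1 + 2*e2) ^ (3*e1 - 2*e2)
= 1*(-2)*e12 + 2*3*e21
= (-2 - 6)*e12
= -8*e12
Coefficient = -8


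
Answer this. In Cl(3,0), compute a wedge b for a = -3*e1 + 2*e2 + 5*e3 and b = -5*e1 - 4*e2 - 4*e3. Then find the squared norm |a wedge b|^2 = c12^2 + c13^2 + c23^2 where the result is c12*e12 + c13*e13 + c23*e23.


a wedge b = (a1*b2 - a2*b1)*e12 + (a1*b3 - a3*b1)*e13 + (a2*b3 - a3*b2)*e23
e12 coeff: (-3)*(-4) - 2*(-5) = 12 - (-10) = 22
e13 coeff: (-3)*(-4) - 5*(-5) = 12 - (-25) = 37
e23 coeff: 2*(-4) - 5*(-4) = -8 - (-20) = 12
|a wedge b|^2 = 22^2 + 37^2 + 12^2
= 484 + 1369 + 144
= 1997


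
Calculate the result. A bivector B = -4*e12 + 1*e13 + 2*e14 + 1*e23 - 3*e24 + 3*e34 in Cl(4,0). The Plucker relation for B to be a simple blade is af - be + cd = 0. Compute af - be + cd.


Plucker relation: af - be + cd
a*f = (-4)*3 = -12
b*e = 1*(-3) = -3
c*d = 2*1 = 2
af - be + cd = -12 - (-3) + 2
= -7


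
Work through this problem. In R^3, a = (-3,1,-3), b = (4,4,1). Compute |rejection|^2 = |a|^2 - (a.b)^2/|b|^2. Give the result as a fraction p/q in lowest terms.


|a|^2 = (-3)^2 + 1^2 + (-3)^2 = 19
|b|^2 = 4^2 + 4^2 + 1^2 = 33
a . b = (-3)*4 + 1*4 + (-3)*1 = -11
(a.b)^2 = (-11)^2 = 121
|rej|^2 = 19 - 121/33
= (627 - 121)/33
= 506/33
In lowest terms: 46/3


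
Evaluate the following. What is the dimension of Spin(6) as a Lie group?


Spin(n) double-covers SO(n); both have Lie algebra so(n) of dimension n(n-1)/2.
n = 6
n(n-1) = 6 * 5 = 30
dim Spin(6) = 30/2 = 15


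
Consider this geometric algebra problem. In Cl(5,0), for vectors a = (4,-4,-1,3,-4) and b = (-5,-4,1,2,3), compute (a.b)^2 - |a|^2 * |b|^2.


a . b = 4*(-5) + (-4)*(-4) + (-1)*1 + 3*2 + (-4)*3
= -20 + 16 + (-1) + 6 + (-12) = -11
|a|^2 = 4^2 + (-4)^2 + (-1)^2 + 3^2 + (-4)^2 = 58
|b|^2 = (-5)^2 + (-4)^2 + 1^2 + 2^2 + 3^2 = 55
(a.b)^2 = (-11)^2 = 121
|a|^2 * |b|^2 = 58 * 55 = 3190
Result = 121 - 3190 = -3069


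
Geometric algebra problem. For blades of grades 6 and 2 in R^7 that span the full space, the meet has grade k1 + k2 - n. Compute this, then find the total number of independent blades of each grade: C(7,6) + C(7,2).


Meet grade = grade(A) + grade(B) - n
= 6 + 2 - 7 = 1
C(7,6) = 7
C(7,2) = 21
dim_A + dim_B = 7 + 21 = 28


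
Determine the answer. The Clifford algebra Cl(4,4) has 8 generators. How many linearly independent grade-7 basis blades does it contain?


Number of grade-k basis blades in Cl(p,q) with n = p + q is C(n, k).
n = 4 + 4 = 8
C(8, 7) = 8! / (7! * 1!)
= 40320 / (5040 * 1)
= 8


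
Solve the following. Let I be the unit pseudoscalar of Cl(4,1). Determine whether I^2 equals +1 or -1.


The pseudoscalar I = e1...e_n (product of all n generators) of Cl(p,q) satisfies I^2 = (-1)^(q + n(n-1)/2).
p = 4, q = 1, n = p + q = 5
n(n-1)/2 = 5 * 4 / 2 = 10
Exponent = q + n(n-1)/2 = 1 + 10 = 11
I^2 = (-1)^11 = -1


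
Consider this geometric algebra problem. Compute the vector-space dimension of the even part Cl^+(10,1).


Even subalgebra dimension = 2^(n-1)
n = 10 + 1 = 11
2^(11 - 1) = 2^10 = 1024
Verification: sum of C(11,k) for even k = 1 + 55 + 330 + 462 + 165 + 11 = 1024
Result = 1024


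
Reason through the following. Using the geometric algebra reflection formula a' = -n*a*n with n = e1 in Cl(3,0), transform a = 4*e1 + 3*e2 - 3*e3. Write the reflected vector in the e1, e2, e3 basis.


Reflection formula: a' = -n*a*n, with n = e1 (unit vector, n^2 = 1).
For reflection through hyperplane perp to e1:
The component along e1 flips sign, others stay.
a = (4, 3, -3)
a' = (-4, 3, -3)
a' = -4*e1 + 3*e2 - 3*e3


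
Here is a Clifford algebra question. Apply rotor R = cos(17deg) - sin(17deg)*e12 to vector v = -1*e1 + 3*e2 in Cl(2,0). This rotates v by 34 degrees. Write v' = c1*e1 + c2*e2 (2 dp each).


Rotor R = cos(17deg) - sin(17deg)*e12
Rotation angle theta = 2 * 17 = 34 degrees
v' = R*v*~R rotates v by theta.
cos(34deg) = 0.8290, sin(34deg) = 0.5592
v'_1 = -1*cos(34deg) - 3*sin(34deg)
= -1*0.8290 - 3*0.5592
= -2.51
v'_2 = -1*sin(34deg) + 3*cos(34deg)
= -1*0.5592 + 3*0.8290
= 1.93
v' = -2.51*e1 + 1.93*e2


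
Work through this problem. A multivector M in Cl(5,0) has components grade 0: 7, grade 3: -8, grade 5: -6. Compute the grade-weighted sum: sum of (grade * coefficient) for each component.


Grade-weighted sum = sum of grade_k * coefficient_k
0*7 = 0
3*(-8) = -24
5*(-6) = -30
Total = 0 + (-24) + (-30) = -54


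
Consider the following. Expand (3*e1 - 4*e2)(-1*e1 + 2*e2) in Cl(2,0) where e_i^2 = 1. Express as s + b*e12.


Expand: (3*e1 - 4*e2)(-1*e1 + 2*e2)
= 3*(-1)*e1e1 + 3*2*e1e2 + (-4)*(-1)*e2e1 + (-4)*2*e2e2
Using e1^2 = e2^2 = 1, e2e1 = -e1e2:
Scalar part s = 3*(-1) + (-4)*2 = -3 + (-8) = -11
Bivector part b = 3*2 - (-4)*(-1) = 6 - 4 = 2
uv = -11 + 2*e12


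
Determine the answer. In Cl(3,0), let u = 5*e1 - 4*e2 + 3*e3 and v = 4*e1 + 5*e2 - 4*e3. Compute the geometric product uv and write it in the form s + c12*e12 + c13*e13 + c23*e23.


In Cl(3,0): e_i^2 = 1, e_ie_j = -e_je_i for i != j.
Scalar part = u . v = 5*4 + (-4)*5 + 3*(-4)
= 20 + (-20) + (-12) = -12
e12 coeff = 5*5 - (-4)*4 = 25 - (-16) = 41
e13 coeff = 5*(-4) - 3*4 = -20 - 12 = -32
e23 coeff = (-4)*(-4) - 3*5 = 16 - 15 = 1
uv = -12 + 41*e12 - 32*e13 + 1*e23


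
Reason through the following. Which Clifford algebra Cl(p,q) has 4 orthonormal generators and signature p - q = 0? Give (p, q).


We need p + q = 4 and p - q = 0.
Adding: 2p = 4 + 0 = 4, so p = 2.
Then q = 4 - 2 = 2.
(p, q) = (2, 2)


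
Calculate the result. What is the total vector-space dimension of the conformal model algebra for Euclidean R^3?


The conformal model of R^3 uses Cl(4,1): the 3 Euclidean generators plus two extra orthogonal generators e+ (e+^2 = +1) and e- (e-^2 = -1), from which the null vectors e0, einf are built.
Number of generators m = 3 + 2 = 5.
dim Cl(p,q) = 2^m = 2^5 = 32


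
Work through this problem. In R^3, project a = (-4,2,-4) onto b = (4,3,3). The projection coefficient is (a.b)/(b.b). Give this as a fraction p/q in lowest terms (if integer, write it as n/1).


Projection coefficient = (a . b) / (b . b)
a . b = (-4)*4 + 2*3 + (-4)*3
= -16 + 6 + (-12) = -22
b . b = 4^2 + 3^2 + 3^2
= 16 + 9 + 9 = 34
Coefficient = -22/34
In lowest terms: -11/17


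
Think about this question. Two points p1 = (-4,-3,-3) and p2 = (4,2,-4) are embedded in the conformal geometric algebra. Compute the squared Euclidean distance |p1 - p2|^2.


p1 - p2 = (-8, -5, 1)
|p1 - p2|^2 = (-8)^2 + (-5)^2 + 1^2
= 64 + 25 + 1
= 90


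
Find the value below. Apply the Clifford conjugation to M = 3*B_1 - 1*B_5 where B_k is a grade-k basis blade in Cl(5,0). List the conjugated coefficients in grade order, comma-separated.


Clifford conjugate sign for grade k: (-1)^(k(k+1)/2)
Grade 1: (-1)^(1*2/2) = (-1)^1 = -1, coeff 3 -> -3
Grade 5: (-1)^(5*6/2) = (-1)^15 = -1, coeff -1 -> 1
Conjugated coefficients: -3, 1


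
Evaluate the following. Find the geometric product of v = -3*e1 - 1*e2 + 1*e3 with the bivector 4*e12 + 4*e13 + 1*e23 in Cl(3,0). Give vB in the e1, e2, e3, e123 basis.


vB has grade-1 (vector) and grade-3 (trivector) parts: vB = (v _| B) + (v ^ B).
Vector part <vB>_1:
  e1: -v2*b12 - v3*b13 = -(-1)*(4) - (1)*(4) = 0
  e2: v1*b12 - v3*b23 = (-3)*(4) - (1)*(1) = -13
  e3: v1*b13 + v2*b23 = (-3)*(4) + (-1)*(1) = -13
Trivector part <vB>_3:
  e123: v1*b23 - v2*b13 + v3*b12 = (-3)*(1) - (-1)*(4) + (1)*(4) = 5
vB = 0*e1 - 13*e2 - 13*e3 + 5*e123


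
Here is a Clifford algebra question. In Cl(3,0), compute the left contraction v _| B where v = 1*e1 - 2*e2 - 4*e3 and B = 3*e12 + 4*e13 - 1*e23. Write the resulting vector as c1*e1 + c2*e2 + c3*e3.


Left contraction v _| B = <vB>_1 (grade-1 part of the geometric product vB).
Using e1_|e12 = e2, e2_|e12 = -e1, e1_|e13 = e3, e3_|e13 = -e1, e2_|e23 = e3, e3_|e23 = -e2:
e1 coeff: -v2*b12 - v3*b13 = -(-2)*(3) - (-4)*(4) = 22
e2 coeff: v1*b12 - v3*b23 = (1)*(3) - (-4)*(-1) = -1
e3 coeff: v1*b13 + v2*b23 = (1)*(4) + (-2)*(-1) = 6
v _| B = 22*e1 - 1*e2 + 6*e3


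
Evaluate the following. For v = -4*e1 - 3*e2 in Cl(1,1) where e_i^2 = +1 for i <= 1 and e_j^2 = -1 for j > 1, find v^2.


v^2 = sum of c_i^2 * e_i^2
Positive signature terms (e_i^2 = +1): (-4)^2 = 16
Negative signature terms (e_j^2 = -1): (-3)^2 = 9
v^2 = 16 - 9 = 7


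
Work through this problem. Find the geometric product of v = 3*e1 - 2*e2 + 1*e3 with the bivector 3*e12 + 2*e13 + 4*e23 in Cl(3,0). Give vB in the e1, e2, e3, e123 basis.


vB has grade-1 (vector) and grade-3 (trivector) parts: vB = (v _| B) + (v ^ B).
Vector part <vB>_1:
  e1: -v2*b12 - v3*b13 = -(-2)*(3) - (1)*(2) = 4
  e2: v1*b12 - v3*b23 = (3)*(3) - (1)*(4) = 5
  e3: v1*b13 + v2*b23 = (3)*(2) + (-2)*(4) = -2
Trivector part <vB>_3:
  e123: v1*b23 - v2*b13 + v3*b12 = (3)*(4) - (-2)*(2) + (1)*(3) = 19
vB = 4*e1 + 5*e2 - 2*e3 + 19*e123


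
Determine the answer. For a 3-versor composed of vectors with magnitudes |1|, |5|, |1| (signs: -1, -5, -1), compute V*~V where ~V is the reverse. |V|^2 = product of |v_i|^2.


Each vector v_i has |v_i|^2 = s_i^2
Squared scales: (-1)^2 = 1, (-5)^2 = 25, (-1)^2 = 1
|V|^2 = 1 * 25 * 1
= 25


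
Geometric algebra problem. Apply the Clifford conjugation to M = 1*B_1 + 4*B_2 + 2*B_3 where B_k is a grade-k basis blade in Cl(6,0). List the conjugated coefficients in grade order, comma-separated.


Clifford conjugate sign for grade k: (-1)^(k(k+1)/2)
Grade 1: (-1)^(1*2/2) = (-1)^1 = -1, coeff 1 -> -1
Grade 2: (-1)^(2*3/2) = (-1)^3 = -1, coeff 4 -> -4
Grade 3: (-1)^(3*4/2) = (-1)^6 = 1, coeff 2 -> 2
Conjugated coefficients: -1, -4, 2


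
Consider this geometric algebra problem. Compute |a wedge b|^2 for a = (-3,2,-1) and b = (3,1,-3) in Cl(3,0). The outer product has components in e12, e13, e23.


a wedge b = (a1*b2 - a2*b1)*e12 + (a1*b3 - a3*b1)*e13 + (a2*b3 - a3*b2)*e23
e12 coeff: (-3)*1 - 2*3 = -3 - 6 = -9
e13 coeff: (-3)*(-3) - (-1)*3 = 9 - (-3) = 12
e23 coeff: 2*(-3) - (-1)*1 = -6 - (-1) = -5
|a wedge b|^2 = (-9)^2 + 12^2 + (-5)^2
= 81 + 144 + 25
= 250


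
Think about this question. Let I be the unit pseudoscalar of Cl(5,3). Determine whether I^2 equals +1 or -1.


The pseudoscalar I = e1...e_n (product of all n generators) of Cl(p,q) satisfies I^2 = (-1)^(q + n(n-1)/2).
p = 5, q = 3, n = p + q = 8
n(n-1)/2 = 8 * 7 / 2 = 28
Exponent = q + n(n-1)/2 = 3 + 28 = 31
I^2 = (-1)^31 = -1


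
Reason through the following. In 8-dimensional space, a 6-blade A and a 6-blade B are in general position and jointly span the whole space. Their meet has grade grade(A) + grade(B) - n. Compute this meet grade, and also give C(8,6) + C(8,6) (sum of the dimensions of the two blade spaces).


Meet grade = grade(A) + grade(B) - n
= 6 + 6 - 8 = 4
C(8,6) = 28
C(8,6) = 28
dim_A + dim_B = 28 + 28 = 56


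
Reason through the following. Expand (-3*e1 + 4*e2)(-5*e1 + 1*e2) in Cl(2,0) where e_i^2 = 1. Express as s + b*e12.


Expand: (-3*e1 + 4*e2)(-5*e1 + 1*e2)
= (-3)*(-5)*e1e1 + (-3)*1*e1e2 + 4*(-5)*e2e1 + 4*1*e2e2
Using e1^2 = e2^2 = 1, e2e1 = -e1e2:
Scalar part s = (-3)*(-5) + 4*1 = 15 + 4 = 19
Bivector part b = (-3)*1 - 4*(-5) = -3 - (-20) = 17
uv = 19 + 17*e12


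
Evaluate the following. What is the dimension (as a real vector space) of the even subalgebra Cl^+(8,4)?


Even subalgebra dimension = 2^(n-1)
n = 8 + 4 = 12
2^(12 - 1) = 2^11 = 2048
Verification: sum of C(12,k) for even k = 1 + 66 + 495 + 924 + 495 + 66 + 1 = 2048
Result = 2048


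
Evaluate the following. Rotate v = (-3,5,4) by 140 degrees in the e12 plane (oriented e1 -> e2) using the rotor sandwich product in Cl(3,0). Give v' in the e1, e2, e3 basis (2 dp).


Rotor R = cos(70deg) - sin(70deg)*e12
Rotation angle theta = 2 * 70 = 140 degrees in the e12 plane (e1 -> e2).
The component perpendicular to the plane (e3) is invariant: v'_3 = v3 = 4.00
cos(140deg) = -0.7660, sin(140deg) = 0.6428
v'_1 = v1*cos(theta) - v2*sin(theta) = -3*(-0.7660) - 5*0.6428 = -0.92
v'_2 = v1*sin(theta) + v2*cos(theta) = -3*0.6428 + 5*(-0.7660) = -5.76
v' = -0.92*e1 - 5.76*e2 + 4.00*e3


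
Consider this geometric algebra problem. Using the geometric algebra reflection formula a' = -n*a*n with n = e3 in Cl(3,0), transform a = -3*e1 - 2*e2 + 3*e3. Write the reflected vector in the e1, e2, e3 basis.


Reflection formula: a' = -n*a*n, with n = e3 (unit vector, n^2 = 1).
For reflection through hyperplane perp to e3:
The component along e3 flips sign, others stay.
a = (-3, -2, 3)
a' = (-3, -2, -3)
a' = -3*e1 - 2*e2 - 3*e3


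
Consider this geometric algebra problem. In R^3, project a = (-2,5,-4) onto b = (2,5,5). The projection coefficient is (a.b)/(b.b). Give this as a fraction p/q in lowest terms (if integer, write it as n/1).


Projection coefficient = (a . b) / (b . b)
a . b = (-2)*2 + 5*5 + (-4)*5
= -4 + 25 + (-20) = 1
b . b = 2^2 + 5^2 + 5^2
= 4 + 25 + 25 = 54
Coefficient = 1/54
In lowest terms: 1/54


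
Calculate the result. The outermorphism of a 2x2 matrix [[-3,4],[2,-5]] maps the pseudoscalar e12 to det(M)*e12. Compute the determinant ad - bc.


The outermorphism of a linear map f sends e1^e2 to f(e1)^f(e2).
f(e1) = -3*e1 + 2*e2
f(e2) = 4*e1 - 5*e2
f(e1) ^ f(e2) = (-3*e1 + 2*e2) ^ (4*e1 - 5*e2)
= (-3)*(-5)*e12 + 2*4*e21
= (15 - 8)*e12
= 7*e12
Coefficient = 7


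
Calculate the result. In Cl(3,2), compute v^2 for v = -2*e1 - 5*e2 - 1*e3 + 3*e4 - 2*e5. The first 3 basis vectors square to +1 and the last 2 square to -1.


v^2 = sum of c_i^2 * e_i^2
Positive signature terms (e_i^2 = +1): (-2)^2 + (-5)^2 + (-1)^2 = 30
Negative signature terms (e_j^2 = -1): 3^2 + (-2)^2 = 13
v^2 = 30 - 13 = 17


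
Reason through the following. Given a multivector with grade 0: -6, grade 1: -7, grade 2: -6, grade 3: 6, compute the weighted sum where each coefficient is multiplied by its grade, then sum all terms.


Grade-weighted sum = sum of grade_k * coefficient_k
0*(-6) = 0
1*(-7) = -7
2*(-6) = -12
3*6 = 18
Total = 0 + (-7) + (-12) + 18 = -1


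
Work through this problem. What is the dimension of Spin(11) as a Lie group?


Spin(n) double-covers SO(n); both have Lie algebra so(n) of dimension n(n-1)/2.
n = 11
n(n-1) = 11 * 10 = 110
dim Spin(11) = 110/2 = 55


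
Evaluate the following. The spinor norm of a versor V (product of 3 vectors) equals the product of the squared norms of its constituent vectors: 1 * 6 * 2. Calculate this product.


Spinor norm N(V) = |v1|^2 * |v2|^2 * ... * |v3|^2
= 1 * 6 * 2
Running product: 1, 6, 12
N(V) = 12


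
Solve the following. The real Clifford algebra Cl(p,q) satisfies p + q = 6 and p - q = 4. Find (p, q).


We need p + q = 6 and p - q = 4.
Adding: 2p = 6 + 4 = 10, so p = 5.
Then q = 6 - 5 = 1.
(p, q) = (5, 1)


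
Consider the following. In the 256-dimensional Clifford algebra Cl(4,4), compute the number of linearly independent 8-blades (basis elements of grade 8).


Number of grade-k basis blades in Cl(p,q) with n = p + q is C(n, k).
n = 4 + 4 = 8
C(8, 8) = 8! / (8! * 0!)
= 40320 / (40320 * 1)
= 1


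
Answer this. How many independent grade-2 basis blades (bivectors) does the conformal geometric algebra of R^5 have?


The conformal model of R^5 uses Cl(6,1) with m = 5 + 2 = 7 generators.
Number of grade-2 blades = C(m, 2) = C(7, 2)
= 7*6/2 = 21


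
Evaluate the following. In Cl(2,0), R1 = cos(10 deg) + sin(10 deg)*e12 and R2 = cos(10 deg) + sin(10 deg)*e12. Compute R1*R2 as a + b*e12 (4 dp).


Same-plane rotors commute and their half-angles add:
R1*R2 = cos(a1 + a2) + sin(a1 + a2)*e12.
a1 + a2 = 10 + 10 = 20 deg
cos(20 deg) = 0.9397
sin(20 deg) = 0.3420
R1*R2 = 0.9397 + 0.3420*e12


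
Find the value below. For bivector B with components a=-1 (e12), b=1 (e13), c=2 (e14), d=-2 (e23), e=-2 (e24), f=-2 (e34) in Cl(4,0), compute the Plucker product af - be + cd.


Plucker relation: af - be + cd
a*f = (-1)*(-2) = 2
b*e = 1*(-2) = -2
c*d = 2*(-2) = -4
af - be + cd = 2 - (-2) + (-4)
= 0


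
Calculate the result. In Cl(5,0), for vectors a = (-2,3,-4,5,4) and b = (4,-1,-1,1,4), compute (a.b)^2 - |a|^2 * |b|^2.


a . b = (-2)*4 + 3*(-1) + (-4)*(-1) + 5*1 + 4*4
= -8 + (-3) + 4 + 5 + 16 = 14
|a|^2 = (-2)^2 + 3^2 + (-4)^2 + 5^2 + 4^2 = 70
|b|^2 = 4^2 + (-1)^2 + (-1)^2 + 1^2 + 4^2 = 35
(a.b)^2 = 14^2 = 196
|a|^2 * |b|^2 = 70 * 35 = 2450
Result = 196 - 2450 = -2254


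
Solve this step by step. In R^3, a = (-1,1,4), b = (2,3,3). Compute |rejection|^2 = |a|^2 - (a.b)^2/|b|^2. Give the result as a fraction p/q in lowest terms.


|a|^2 = (-1)^2 + 1^2 + 4^2 = 18
|b|^2 = 2^2 + 3^2 + 3^2 = 22
a . b = (-1)*2 + 1*3 + 4*3 = 13
(a.b)^2 = 13^2 = 169
|rej|^2 = 18 - 169/22
= (396 - 169)/22
= 227/22
In lowest terms: 227/22


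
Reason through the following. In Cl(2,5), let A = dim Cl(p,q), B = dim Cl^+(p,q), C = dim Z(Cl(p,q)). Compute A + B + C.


n = 2 + 5 = 7
Total dim = 2^7 = 128
Even subalgebra dim = 2^6 = 64
n is odd, so center dim = 2
Sum = 128 + 64 + 2 = 194


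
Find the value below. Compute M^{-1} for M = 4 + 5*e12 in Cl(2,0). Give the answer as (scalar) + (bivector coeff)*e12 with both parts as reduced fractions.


M = 4 + 5*e12, where e12^2 = -1.
Since M commutes with its reverse ~M = a - b*e12, M * ~M = a^2 - b^2*e12^2 = a^2 + b^2.
So M^{-1} = ~M / (a^2 + b^2) = (a - b*e12)/(a^2 + b^2).
a^2 + b^2 = 16 + 25 = 41
Scalar part = 4/41 = 4/41
Bivector coeff = -5/41 = -5/41
M^{-1} = 4/41 - 5/41*e12


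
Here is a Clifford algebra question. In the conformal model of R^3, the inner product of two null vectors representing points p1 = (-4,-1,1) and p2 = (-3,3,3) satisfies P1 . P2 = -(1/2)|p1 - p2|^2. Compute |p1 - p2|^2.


p1 - p2 = (-1, -4, -2)
|p1 - p2|^2 = (-1)^2 + (-4)^2 + (-2)^2
= 1 + 16 + 4
= 21


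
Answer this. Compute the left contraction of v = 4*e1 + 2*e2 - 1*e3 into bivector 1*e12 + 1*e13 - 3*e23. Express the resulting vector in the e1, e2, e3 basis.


Left contraction v _| B = <vB>_1 (grade-1 part of the geometric product vB).
Using e1_|e12 = e2, e2_|e12 = -e1, e1_|e13 = e3, e3_|e13 = -e1, e2_|e23 = e3, e3_|e23 = -e2:
e1 coeff: -v2*b12 - v3*b13 = -(2)*(1) - (-1)*(1) = -1
e2 coeff: v1*b12 - v3*b23 = (4)*(1) - (-1)*(-3) = 1
e3 coeff: v1*b13 + v2*b23 = (4)*(1) + (2)*(-3) = -2
v _| B = -1*e1 + 1*e2 - 2*e3


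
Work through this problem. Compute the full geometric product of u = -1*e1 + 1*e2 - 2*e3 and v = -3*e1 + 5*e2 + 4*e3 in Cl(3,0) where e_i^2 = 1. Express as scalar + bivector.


In Cl(3,0): e_i^2 = 1, e_ie_j = -e_je_i for i != j.
Scalar part = u . v = (-1)*(-3) + 1*5 + (-2)*4
= 3 + 5 + (-8) = 0
e12 coeff = (-1)*5 - 1*(-3) = -5 - (-3) = -2
e13 coeff = (-1)*4 - (-2)*(-3) = -4 - 6 = -10
e23 coeff = 1*4 - (-2)*5 = 4 - (-10) = 14
uv = 0 - 2*e12 - 10*e13 + 14*e23


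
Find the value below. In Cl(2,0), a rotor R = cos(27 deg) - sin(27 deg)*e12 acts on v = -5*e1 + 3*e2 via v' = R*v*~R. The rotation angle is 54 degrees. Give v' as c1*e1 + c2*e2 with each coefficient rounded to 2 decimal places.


Rotor R = cos(27deg) - sin(27deg)*e12
Rotation angle theta = 2 * 27 = 54 degrees
v' = R*v*~R rotates v by theta.
cos(54deg) = 0.5878, sin(54deg) = 0.8090
v'_1 = -5*cos(54deg) - 3*sin(54deg)
= -5*0.5878 - 3*0.8090
= -5.37
v'_2 = -5*sin(54deg) + 3*cos(54deg)
= -5*0.8090 + 3*0.5878
= -2.28
v' = -5.37*e1 - 2.28*e2


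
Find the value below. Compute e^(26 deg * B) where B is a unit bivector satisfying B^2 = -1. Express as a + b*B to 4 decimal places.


For a unit bivector B with B^2 = -1, the exponential series gives
e^(theta*B) = cos(theta) + sin(theta)*B (the GA analogue of Euler's formula).
theta = 26 degrees = 0.453786 rad
cos(26 deg) = 0.8988
sin(26 deg) = 0.4384
exp(theta*B) = 0.8988 + 0.4384*B


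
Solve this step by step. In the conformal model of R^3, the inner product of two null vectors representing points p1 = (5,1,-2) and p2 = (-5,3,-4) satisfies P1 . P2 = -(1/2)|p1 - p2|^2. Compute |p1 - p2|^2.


p1 - p2 = (10, -2, 2)
|p1 - p2|^2 = 10^2 + (-2)^2 + 2^2
= 100 + 4 + 4
= 108
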